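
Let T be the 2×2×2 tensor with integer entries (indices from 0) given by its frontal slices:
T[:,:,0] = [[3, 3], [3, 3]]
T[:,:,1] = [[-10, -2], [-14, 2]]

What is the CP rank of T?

Lower bound: the mode-2 unfolding of T (rows indexed by j, columns by (i,k) = (0,0), (0,1), (1,0), (1,1)) is [[3, -10, 3, -14], [3, -2, 3, 2]].
There the 2×2 minor on rows j ∈ {0, 1}, columns (i,k) ∈ {(0,0), (0,1)} is det [[3, -10], [3, -2]] = 24 ≠ 0, so this unfolding has rank ≥ 2; CP rank is at least every unfolding rank, so rank(T) ≥ 2. (Unfolding ranks only ever bound the CP rank from below — rank(T) can be strictly larger than all of them — so the matching upper bound has to come from an explicit 2-term decomposition.)
Upper bound — finding two terms. Write S_k = T[:,:,k] for the frontal slices: S₀ = [[3, 3], [3, 3]], S₁ = [[-10, -2], [-14, 2]].
If T = a₁ (x) b₁ (x) c₁ + a₂ (x) b₂ (x) c₂ then each S_k = c₁[k]·a₁b₁ᵀ + c₂[k]·a₂b₂ᵀ. S₀ and S₁ are linearly independent, so a₁b₁ᵀ and a₂b₂ᵀ must span the same plane of matrices: they are the rank-1 matrices of the form x·S₀ + y·S₁.
det(x·S₀ + y·S₁) is 24·xy − 48·y² = 24·(x − 2·y)(y), vanishing at (x:y) = (2:1) and (1:0).
M₁ = 2·S₀ + S₁ = [[-4, 4], [-8, 8]] = (-4)·[1, 2][1, -1]ᵀ and M₂ = S₀ = [[3, 3], [3, 3]] = 3·[1, 1][1, 1]ᵀ, so take a₁ = [1, 2], b₁ = [1, -1], a₂ = [1, 1], b₂ = [1, 1].
Each slice is an integer combination of E₁ = a₁b₁ᵀ and E₂ = a₂b₂ᵀ: S₀ = 3·E₂, S₁ = −4·E₁ − 6·E₂; reading off coefficients, c₁ = [0, -4] and c₂ = [3, -6].
Hence T = [1, 2] (x) [1, -1] (x) [0, -4] + [1, 1] (x) [1, 1] (x) [3, -6], so rank(T) ≤ 2.
These bounds meet, so rank(T) = 2.

2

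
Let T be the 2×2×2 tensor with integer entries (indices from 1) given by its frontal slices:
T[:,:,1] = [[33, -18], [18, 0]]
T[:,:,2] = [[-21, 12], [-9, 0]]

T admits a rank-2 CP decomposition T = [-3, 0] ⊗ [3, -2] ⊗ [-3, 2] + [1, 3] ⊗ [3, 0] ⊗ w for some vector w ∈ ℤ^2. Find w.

Subtract the known terms from T to get the rank-1 residual R = [1, 3] ⊗ [3, 0] ⊗ w, so R[i,j,k] = a[i]·b[j]·w[k]. Pick indices with nonzero a[1]·b[1] = (1)·(3) = 3. Only the fibre through (1,1,·) is needed: R[1,1,:] = T[1,1,:] − Σₗ aₗ[1]bₗ[1]cₗ = [33, -21] − (-3)·(3)·[-3, 2] = [6, -3]. Then w[k] = R[1,1,k] / 3 for each k, giving w = [6, -3] / 3 = [2, -1].

w = [2, -1]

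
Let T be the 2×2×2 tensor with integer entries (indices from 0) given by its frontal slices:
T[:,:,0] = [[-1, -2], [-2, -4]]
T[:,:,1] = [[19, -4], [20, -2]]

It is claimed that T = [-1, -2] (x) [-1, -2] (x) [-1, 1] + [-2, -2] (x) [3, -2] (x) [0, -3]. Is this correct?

No

Reconstruct entry (0,1,1) from the claimed factors: Σₗ aₗ[0]bₗ[1]cₗ[1] = (-1)·(-2)·(1) + (-2)·(-2)·(-3) = -10, but T[0,1,1] = -4. The claim is false.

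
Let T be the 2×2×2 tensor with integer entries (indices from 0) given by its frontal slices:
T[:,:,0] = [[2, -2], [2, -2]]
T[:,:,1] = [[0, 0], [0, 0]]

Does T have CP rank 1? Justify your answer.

If T = a ⊗ b ⊗ c then every fibre of T is a multiple of the corresponding factor, so read the factors off the fibres through the nonzero entry T[0,0,0] = 2.
The mode-1 fibre T[:,0,0] = [2, 2] gives a = [1, 1] (primitive direction); the mode-2 fibre T[0,:,0] = [2, -2] gives b = [1, -1]; then c[k] = T[0,0,k] / (a[0]·b[0]) = [2, 0] / 1 = [2, 0].
Expanding [1, 1] ⊗ [1, -1] ⊗ [2, 0] reproduces all 8 entries of T, so T = [1, 1] ⊗ [1, -1] ⊗ [2, 0] and rank(T) ≤ 1.
Equivalently every frontal slice T[:,:,k] is c[k] times the rank-1 matrix [1, 1] ⊗ [1, -1]. So T has rank 1 (it is nonzero).

Yes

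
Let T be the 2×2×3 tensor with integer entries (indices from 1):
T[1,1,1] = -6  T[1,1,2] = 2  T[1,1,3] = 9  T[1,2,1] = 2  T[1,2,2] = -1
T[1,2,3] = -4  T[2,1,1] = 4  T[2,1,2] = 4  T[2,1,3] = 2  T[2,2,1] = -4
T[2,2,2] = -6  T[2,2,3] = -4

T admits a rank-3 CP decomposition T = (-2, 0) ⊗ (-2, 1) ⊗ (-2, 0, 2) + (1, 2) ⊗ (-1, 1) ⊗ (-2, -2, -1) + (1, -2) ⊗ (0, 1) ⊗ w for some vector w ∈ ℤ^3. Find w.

w = (0, 1, 1)

Subtract the known terms from T to get the rank-1 residual R = (1, -2) ⊗ (0, 1) ⊗ w, so R[i,j,k] = a[i]·b[j]·w[k]. Pick indices with nonzero a[1]·b[2] = (1)·(1) = 1. Only the fibre through (1,2,·) is needed: R[1,2,:] = T[1,2,:] − Σₗ aₗ[1]bₗ[2]cₗ = [2, -1, -4] − (-2)·(1)·(-2, 0, 2) − (1)·(1)·(-2, -2, -1) = [0, 1, 1]. Then w[k] = R[1,2,k] / 1 for each k, giving w = [0, 1, 1] / 1 = (0, 1, 1).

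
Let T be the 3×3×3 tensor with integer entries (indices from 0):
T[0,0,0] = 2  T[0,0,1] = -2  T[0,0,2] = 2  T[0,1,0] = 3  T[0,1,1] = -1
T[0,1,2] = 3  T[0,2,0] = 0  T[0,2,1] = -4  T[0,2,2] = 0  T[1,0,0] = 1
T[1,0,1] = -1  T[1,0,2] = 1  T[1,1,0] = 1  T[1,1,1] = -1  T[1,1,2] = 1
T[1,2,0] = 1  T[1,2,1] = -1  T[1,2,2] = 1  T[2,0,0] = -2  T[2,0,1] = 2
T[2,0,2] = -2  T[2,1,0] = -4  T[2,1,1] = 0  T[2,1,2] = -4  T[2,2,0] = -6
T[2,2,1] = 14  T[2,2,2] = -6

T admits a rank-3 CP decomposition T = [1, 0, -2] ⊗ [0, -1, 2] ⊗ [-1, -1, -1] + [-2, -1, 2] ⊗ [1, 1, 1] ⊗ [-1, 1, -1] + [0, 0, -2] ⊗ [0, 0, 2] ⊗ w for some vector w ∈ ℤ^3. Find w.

w = [2, -2, 2]

Subtract the known terms from T to get the rank-1 residual R = [0, 0, -2] ⊗ [0, 0, 2] ⊗ w, so R[i,j,k] = a[i]·b[j]·w[k]. Pick indices with nonzero a[2]·b[2] = (-2)·(2) = -4. Only the fibre through (2,2,·) is needed: R[2,2,:] = T[2,2,:] − Σₗ aₗ[2]bₗ[2]cₗ = [-6, 14, -6] − (-2)·(2)·[-1, -1, -1] − (2)·(1)·[-1, 1, -1] = [-8, 8, -8]. Then w[k] = R[2,2,k] / -4 for each k, giving w = [-8, 8, -8] / -4 = [2, -2, 2].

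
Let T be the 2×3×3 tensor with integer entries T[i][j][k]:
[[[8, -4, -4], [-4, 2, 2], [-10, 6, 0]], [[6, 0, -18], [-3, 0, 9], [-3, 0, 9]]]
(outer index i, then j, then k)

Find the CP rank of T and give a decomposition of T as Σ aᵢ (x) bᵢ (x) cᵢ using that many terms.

rank(T) = 2

Lower bound: the mode-3 unfolding of T (rows indexed by k, columns by (i,j) = (0,0), (0,1), (0,2), (1,0), (1,1), (1,2)) is [[8, -4, -10, 6, -3, -3], [-4, 2, 6, 0, 0, 0], [-4, 2, 0, -18, 9, 9]].
There the 2×2 minor on rows k ∈ {0, 1}, columns (i,j) ∈ {(0,0), (0,2)} is det [[8, -10], [-4, 6]] = 8 ≠ 0, so this unfolding has rank ≥ 2; CP rank is at least every unfolding rank, so rank(T) ≥ 2. (Flattening ranks never certify an upper bound on CP rank; for that we must actually write T with 2 rank-1 terms.)
Upper bound — finding two terms. Write S_k = T[:,:,k] for the frontal slices: S₀ = [[8, -4, -10], [6, -3, -3]], S₁ = [[-4, 2, 6], [0, 0, 0]], S₂ = [[-4, 2, 0], [-18, 9, 9]].
If T = a₁ (x) b₁ (x) c₁ + a₂ (x) b₂ (x) c₂ then each S_k = c₁[k]·a₁b₁ᵀ + c₂[k]·a₂b₂ᵀ. S₀ and S₁ are linearly independent, so a₁b₁ᵀ and a₂b₂ᵀ must span the same plane of matrices: they are the rank-1 matrices of the form x·S₀ + y·S₁.
The 2×2 minor of x·S₀ + y·S₁ on rows {0,1}, columns {0,2} is 36·x² − 24·xy = 12·(3·x − 2·y)(x), vanishing at (x:y) = (2:3) and (0:1).
M₁ = 2·S₀ + 3·S₁ = [[4, -2, -2], [12, -6, -6]] = 2·(1, 3)(2, -1, -1)ᵀ and M₂ = S₁ = [[-4, 2, 6], [0, 0, 0]] = (-2)·(1, 0)(2, -1, -3)ᵀ, so take a₁ = (1, 3), b₁ = (2, -1, -1), a₂ = (1, 0), b₂ = (2, -1, -3).
Each slice is an integer combination of E₁ = a₁b₁ᵀ and E₂ = a₂b₂ᵀ: S₀ = E₁ + 3·E₂, S₁ = −2·E₂, S₂ = −3·E₁ + E₂; reading off coefficients, c₁ = (1, 0, -3) and c₂ = (3, -2, 1).
Hence T = (1, 3) (x) (2, -1, -1) (x) (1, 0, -3) + (1, 0) (x) (2, -1, -3) (x) (3, -2, 1), so rank(T) ≤ 2.
These bounds meet, so rank(T) = 2.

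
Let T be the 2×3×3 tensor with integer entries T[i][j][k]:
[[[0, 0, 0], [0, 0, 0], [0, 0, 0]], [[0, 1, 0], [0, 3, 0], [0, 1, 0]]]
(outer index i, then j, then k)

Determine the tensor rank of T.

Lower bound: T ≠ 0 (e.g. T[1,0,1] = 1), so rank(T) ≥ 1.
Upper bound: if T = a (x) b (x) c then every fibre of T is a multiple of the corresponding factor, so read the factors off the fibres through the nonzero entry T[1,0,1] = 1.
The mode-1 fibre T[:,0,1] = [0, 1] gives a = [0, 1] (primitive direction); the mode-2 fibre T[1,:,1] = [1, 3, 1] gives b = [1, 3, 1]; then c[k] = T[1,0,k] / (a[1]·b[0]) = [0, 1, 0] / 1 = [0, 1, 0].
Expanding [0, 1] (x) [1, 3, 1] (x) [0, 1, 0] reproduces all 18 entries of T, so T = [0, 1] (x) [1, 3, 1] (x) [0, 1, 0] and rank(T) ≤ 1.
These bounds meet, so rank(T) = 1.

1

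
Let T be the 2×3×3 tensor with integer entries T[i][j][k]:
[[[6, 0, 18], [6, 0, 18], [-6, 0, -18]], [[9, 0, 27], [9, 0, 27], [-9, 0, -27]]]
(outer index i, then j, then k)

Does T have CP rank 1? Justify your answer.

Yes

If T = a ⊗ b ⊗ c then every fibre of T is a multiple of the corresponding factor, so read the factors off the fibres through the nonzero entry T[0,0,0] = 6.
The mode-1 fibre T[:,0,0] = [6, 9] gives a = [2, 3] (primitive direction); the mode-2 fibre T[0,:,0] = [6, 6, -6] gives b = [1, 1, -1]; then c[k] = T[0,0,k] / (a[0]·b[0]) = [6, 0, 18] / 2 = [3, 0, 9].
Expanding [2, 3] ⊗ [1, 1, -1] ⊗ [3, 0, 9] reproduces all 18 entries of T, so T = [2, 3] ⊗ [1, 1, -1] ⊗ [3, 0, 9] and rank(T) ≤ 1.
Equivalently every frontal slice T[:,:,k] is c[k] times the rank-1 matrix [2, 3] ⊗ [1, 1, -1]. So T has rank 1 (it is nonzero).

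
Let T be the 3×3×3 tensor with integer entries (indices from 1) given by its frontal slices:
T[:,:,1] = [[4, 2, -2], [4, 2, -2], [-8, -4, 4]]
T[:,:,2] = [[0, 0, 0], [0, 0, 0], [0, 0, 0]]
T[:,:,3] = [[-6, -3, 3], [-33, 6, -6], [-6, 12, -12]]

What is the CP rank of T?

2

Lower bound: the mode-2 unfolding of T (rows indexed by j, columns by (i,k) = (1,1), (1,2), (1,3), (2,1), (2,2), (2,3), (3,1), (3,2), (3,3)) is [[4, 0, -6, 4, 0, -33, -8, 0, -6], [2, 0, -3, 2, 0, 6, -4, 0, 12], [-2, 0, 3, -2, 0, -6, 4, 0, -12]].
There the 2×2 minor on rows j ∈ {1, 2}, columns (i,k) ∈ {(1,1), (2,3)} is det [[4, -33], [2, 6]] = 90 ≠ 0, so this unfolding has rank ≥ 2; CP rank is at least every unfolding rank, so rank(T) ≥ 2. (Flattening ranks never certify an upper bound on CP rank; for that we must actually write T with 2 rank-1 terms.)
Upper bound — finding two terms. Write S_k = T[:,:,k] for the frontal slices: S₁ = [[4, 2, -2], [4, 2, -2], [-8, -4, 4]], S₂ = [[0, 0, 0], [0, 0, 0], [0, 0, 0]], S₃ = [[-6, -3, 3], [-33, 6, -6], [-6, 12, -12]].
If T = a₁ ⊗ b₁ ⊗ c₁ + a₂ ⊗ b₂ ⊗ c₂ then each S_k = c₁[k]·a₁b₁ᵀ + c₂[k]·a₂b₂ᵀ. S₁ and S₃ are linearly independent, so a₁b₁ᵀ and a₂b₂ᵀ must span the same plane of matrices: they are the rank-1 matrices of the form x·S₁ + y·S₃.
The 2×2 minor of x·S₁ + y·S₃ on rows {1,2}, columns {1,2} is 90·xy − 135·y² = 45·(2·x − 3·y)(y), vanishing at (x:y) = (3:2) and (1:0).
M₁ = 3·S₁ + 2·S₃ = [[0, 0, 0], [-54, 18, -18], [-36, 12, -12]] = (-6)·(0, 3, 2)(3, -1, 1)ᵀ and M₂ = S₁ = [[4, 2, -2], [4, 2, -2], [-8, -4, 4]] = 2·(1, 1, -2)(2, 1, -1)ᵀ, so take a₁ = (0, 3, 2), b₁ = (3, -1, 1), a₂ = (1, 1, -2), b₂ = (2, 1, -1).
Each slice is an integer combination of E₁ = a₁b₁ᵀ and E₂ = a₂b₂ᵀ: S₁ = 2·E₂, S₂ = 0, S₃ = −3·E₁ − 3·E₂; reading off coefficients, c₁ = (0, 0, -3) and c₂ = (2, 0, -3).
Hence T = (0, 3, 2) ⊗ (3, -1, 1) ⊗ (0, 0, -3) + (1, 1, -2) ⊗ (2, 1, -1) ⊗ (2, 0, -3), so rank(T) ≤ 2.
These bounds meet, so rank(T) = 2.
Check entry T[3,2,3] = 12: (2)·(-1)·(-3) + (-2)·(1)·(-3) = 12.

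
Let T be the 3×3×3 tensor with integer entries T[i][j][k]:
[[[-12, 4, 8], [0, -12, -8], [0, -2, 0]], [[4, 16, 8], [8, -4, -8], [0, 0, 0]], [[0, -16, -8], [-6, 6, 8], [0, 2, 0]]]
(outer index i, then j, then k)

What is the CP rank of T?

Lower bound: in the mode-1 unfolding of T (rows indexed by i, columns by (j,k)) the 3×3 minor on rows i ∈ {0, 1, 2}, columns (j,k) ∈ {(0,0), (0,1), (0,2)} is det [[-12, 4, 8], [4, 16, 8], [0, -16, -8]] = -384 ≠ 0, so that unfolding has rank ≥ 3 and hence rank(T) ≥ 3 (CP rank is at least every unfolding rank, though it can be larger).
Upper bound: T is a sum of 3 rank-1 terms, T = (1, 0, -1) (x) (2, 0, -1) (x) (0, 2, 0) + (1, 1, -1) (x) (1, -1, 0) (x) (-4, 8, 8) + (2, -2, 1) (x) (2, 1, 0) (x) (-2, -2, 0) (written with every a and b primitive with positive leading entry and the scale carried by c; CP decompositions are not unique, and this one is verified by expanding entrywise), so rank(T) ≤ 3.
These bounds meet, so rank(T) = 3.

3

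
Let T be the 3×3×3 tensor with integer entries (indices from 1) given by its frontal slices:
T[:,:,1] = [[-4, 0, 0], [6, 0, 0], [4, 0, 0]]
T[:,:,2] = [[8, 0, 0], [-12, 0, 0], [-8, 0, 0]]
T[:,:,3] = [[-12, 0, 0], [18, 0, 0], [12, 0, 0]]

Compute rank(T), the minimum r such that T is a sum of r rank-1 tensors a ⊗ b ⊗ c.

Lower bound: T ≠ 0 (e.g. T[1,1,1] = -4), so rank(T) ≥ 1.
Upper bound: the mode-1 fibre T[:,1,1] = [-4, 6, 4] gives a = [2, -3, -2] (primitive direction); the mode-2 fibre T[1,:,1] = [-4, 0, 0] gives b = [1, 0, 0]; then c[k] = T[1,1,k] / (a[1]·b[1]) = [-4, 8, -12] / 2 = [-2, 4, -6].
Expanding [2, -3, -2] ⊗ [1, 0, 0] ⊗ [-2, 4, -6] reproduces all 27 entries of T, so T = [2, -3, -2] ⊗ [1, 0, 0] ⊗ [-2, 4, -6] and rank(T) ≤ 1.
These bounds meet, so rank(T) = 1.

1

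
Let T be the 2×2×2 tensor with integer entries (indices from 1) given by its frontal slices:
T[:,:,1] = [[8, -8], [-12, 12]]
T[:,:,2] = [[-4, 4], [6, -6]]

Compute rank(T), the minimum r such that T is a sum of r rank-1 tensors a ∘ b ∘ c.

1

Lower bound: T ≠ 0 (e.g. T[1,1,1] = 8), so rank(T) ≥ 1.
Upper bound: if T = a ∘ b ∘ c then every fibre of T is a multiple of the corresponding factor, so read the factors off the fibres through the nonzero entry T[1,1,1] = 8.
The mode-1 fibre T[:,1,1] = [8, -12] gives a = [2, -3] (primitive direction); the mode-2 fibre T[1,:,1] = [8, -8] gives b = [1, -1]; then c[k] = T[1,1,k] / (a[1]·b[1]) = [8, -4] / 2 = [4, -2].
Expanding [2, -3] ∘ [1, -1] ∘ [4, -2] reproduces all 8 entries of T, so T = [2, -3] ∘ [1, -1] ∘ [4, -2] and rank(T) ≤ 1.
These bounds meet, so rank(T) = 1.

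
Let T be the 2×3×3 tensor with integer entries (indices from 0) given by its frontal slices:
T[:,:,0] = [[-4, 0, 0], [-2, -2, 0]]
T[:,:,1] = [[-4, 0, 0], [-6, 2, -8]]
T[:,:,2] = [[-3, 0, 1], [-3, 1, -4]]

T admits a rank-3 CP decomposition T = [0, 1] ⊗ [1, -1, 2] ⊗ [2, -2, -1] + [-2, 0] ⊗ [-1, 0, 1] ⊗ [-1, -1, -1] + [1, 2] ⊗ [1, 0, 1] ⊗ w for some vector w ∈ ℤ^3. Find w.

w = [-2, -2, -1]

Subtract the known terms from T to get the rank-1 residual R = [1, 2] ⊗ [1, 0, 1] ⊗ w, so R[i,j,k] = a[i]·b[j]·w[k]. Pick indices with nonzero a[0]·b[0] = (1)·(1) = 1. Only the fibre through (0,0,·) is needed: R[0,0,:] = T[0,0,:] − Σₗ aₗ[0]bₗ[0]cₗ = [-4, -4, -3] − (0)·(1)·[2, -2, -1] − (-2)·(-1)·[-1, -1, -1] = [-2, -2, -1]. Then w[k] = R[0,0,k] / 1 for each k, giving w = [-2, -2, -1] / 1 = [-2, -2, -1].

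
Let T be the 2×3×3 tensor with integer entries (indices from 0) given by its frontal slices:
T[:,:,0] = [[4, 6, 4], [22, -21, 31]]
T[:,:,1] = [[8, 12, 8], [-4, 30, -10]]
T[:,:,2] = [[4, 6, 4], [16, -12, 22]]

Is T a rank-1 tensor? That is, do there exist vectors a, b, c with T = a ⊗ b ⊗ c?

No

The mode-2 unfolding of T (rows indexed by j, columns by (i,k) = (0,0), (0,1), (0,2), (1,0), (1,1), (1,2)) is [[4, 8, 4, 22, -4, 16], [6, 12, 6, -21, 30, -12], [4, 8, 4, 31, -10, 22]].
There the 2×2 minor on rows j ∈ {0, 1}, columns (i,k) ∈ {(0,0), (1,0)} is det [[4, 22], [6, -21]] = -216 ≠ 0, so this unfolding has rank ≥ 2; CP rank is at least every unfolding rank, so rank(T) ≥ 2.
In particular rank(T) ≥ 2 > 1, so T is not rank-1.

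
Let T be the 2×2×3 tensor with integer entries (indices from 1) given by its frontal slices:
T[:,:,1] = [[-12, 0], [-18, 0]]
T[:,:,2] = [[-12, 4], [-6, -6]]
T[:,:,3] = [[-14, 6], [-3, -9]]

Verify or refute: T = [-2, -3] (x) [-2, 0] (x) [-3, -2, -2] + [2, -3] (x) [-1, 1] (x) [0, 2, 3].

Reconstruct entrywise from the claimed factors. For example, T[2,2,1] = 0 and Σₗ aₗ[2]bₗ[2]cₗ[1] = (-3)·(0)·(-3) + (-3)·(1)·(0) = 0; checking all 12 entries, every one matches. The claim holds.

Yes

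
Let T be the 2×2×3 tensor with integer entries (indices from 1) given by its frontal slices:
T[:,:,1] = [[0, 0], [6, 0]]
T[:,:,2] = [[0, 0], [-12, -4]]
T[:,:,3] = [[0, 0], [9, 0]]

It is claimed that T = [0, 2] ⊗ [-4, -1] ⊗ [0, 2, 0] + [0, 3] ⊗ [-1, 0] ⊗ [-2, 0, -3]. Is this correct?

No

Reconstruct entry (2,1,2) from the claimed factors: Σₗ aₗ[2]bₗ[1]cₗ[2] = (2)·(-4)·(2) + (3)·(-1)·(0) = -16, but T[2,1,2] = -12. The claim is false.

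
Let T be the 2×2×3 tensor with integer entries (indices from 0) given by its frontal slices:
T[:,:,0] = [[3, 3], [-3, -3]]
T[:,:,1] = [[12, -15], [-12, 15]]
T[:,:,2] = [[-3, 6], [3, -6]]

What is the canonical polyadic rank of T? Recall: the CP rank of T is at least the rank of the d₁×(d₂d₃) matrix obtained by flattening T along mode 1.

Lower bound: in the mode-2 unfolding of T (rows indexed by j, columns by (i,k)) the 2×2 minor on rows j ∈ {0, 1}, columns (i,k) ∈ {(0,0), (0,1)} is det [[3, 12], [3, -15]] = -81 ≠ 0, so that unfolding has rank ≥ 2 and hence rank(T) ≥ 2 (CP rank is at least every unfolding rank, though it can be larger).
Upper bound: T[i,:,:] = a[i]·M for every slice, with a = (1, -1) and M = [[3, 12, -3], [3, -15, 6]] (rows j, columns k).
Splitting M by its rows (j = 0, 1), M = (1, 0)(3, 12, -3)ᵀ + (0, 1)(3, -15, 6)ᵀ.
Hence T = (1, -1) ⊗ (1, 0) ⊗ (3, 12, -3) + (1, -1) ⊗ (0, 1) ⊗ (3, -15, 6), so rank(T) ≤ 2.
These bounds meet, so rank(T) = 2.

2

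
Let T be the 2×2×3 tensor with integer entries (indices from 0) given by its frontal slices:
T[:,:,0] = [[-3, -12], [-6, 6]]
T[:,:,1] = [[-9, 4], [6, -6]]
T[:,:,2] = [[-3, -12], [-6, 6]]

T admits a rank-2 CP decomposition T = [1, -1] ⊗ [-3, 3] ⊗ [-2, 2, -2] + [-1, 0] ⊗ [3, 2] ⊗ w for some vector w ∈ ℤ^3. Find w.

Subtract the known terms from T to get the rank-1 residual R = [-1, 0] ⊗ [3, 2] ⊗ w, so R[i,j,k] = a[i]·b[j]·w[k]. Pick indices with nonzero a[0]·b[0] = (-1)·(3) = -3. Only the fibre through (0,0,·) is needed: R[0,0,:] = T[0,0,:] − Σₗ aₗ[0]bₗ[0]cₗ = [-3, -9, -3] − (1)·(-3)·[-2, 2, -2] = [-9, -3, -9]. Then w[k] = R[0,0,k] / -3 for each k, giving w = [-9, -3, -9] / -3 = [3, 1, 3].

w = [3, 1, 3]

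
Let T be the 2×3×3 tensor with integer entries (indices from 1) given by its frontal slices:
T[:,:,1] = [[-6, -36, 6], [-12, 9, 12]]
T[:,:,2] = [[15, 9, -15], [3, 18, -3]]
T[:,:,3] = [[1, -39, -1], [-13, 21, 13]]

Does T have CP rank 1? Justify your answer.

No

The mode-3 unfolding of T (rows indexed by k, columns by (i,j) = (1,1), (1,2), (1,3), (2,1), (2,2), (2,3)) is [[-6, -36, 6, -12, 9, 12], [15, 9, -15, 3, 18, -3], [1, -39, -1, -13, 21, 13]].
There the 2×2 minor on rows k ∈ {1, 2}, columns (i,j) ∈ {(1,1), (1,2)} is det [[-6, -36], [15, 9]] = 486 ≠ 0, so this unfolding has rank ≥ 2; CP rank is at least every unfolding rank, so rank(T) ≥ 2.
In particular rank(T) ≥ 2 > 1, so T is not rank-1.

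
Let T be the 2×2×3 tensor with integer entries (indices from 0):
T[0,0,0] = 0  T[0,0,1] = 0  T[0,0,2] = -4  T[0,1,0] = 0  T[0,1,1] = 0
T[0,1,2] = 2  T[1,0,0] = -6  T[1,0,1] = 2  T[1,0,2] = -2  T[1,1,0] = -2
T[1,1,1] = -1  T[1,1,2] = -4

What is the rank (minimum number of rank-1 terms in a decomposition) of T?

Lower bound: the mode-3 unfolding of T (rows indexed by k, columns by (i,j) = (0,0), (0,1), (1,0), (1,1)) is [[0, 0, -6, -2], [0, 0, 2, -1], [-4, 2, -2, -4]].
There the 3×3 minor on rows k ∈ {0, 1, 2}, columns (i,j) ∈ {(0,0), (1,0), (1,1)} is det [[0, -6, -2], [0, 2, -1], [-4, -2, -4]] = -40 ≠ 0, so this unfolding has rank ≥ 3; CP rank is at least every unfolding rank, so rank(T) ≥ 3. (Flattening ranks never certify an upper bound on CP rank; for that we must actually write T with 3 rank-1 terms.)
Upper bound: T is a sum of 3 rank-1 terms, T = [0, 1] ∘ [1, 2] ∘ [-2, 0, -2] + [1, 1] ∘ [2, -1] ∘ [-4, 2, 2] + [2, 1] ∘ [2, -1] ∘ [2, -1, -2] (one valid choice — decompositions are not unique — normalised so each a, b is primitive with positive first nonzero entry; check it by expanding all entries), so rank(T) ≤ 3.
These bounds meet, so rank(T) = 3.

3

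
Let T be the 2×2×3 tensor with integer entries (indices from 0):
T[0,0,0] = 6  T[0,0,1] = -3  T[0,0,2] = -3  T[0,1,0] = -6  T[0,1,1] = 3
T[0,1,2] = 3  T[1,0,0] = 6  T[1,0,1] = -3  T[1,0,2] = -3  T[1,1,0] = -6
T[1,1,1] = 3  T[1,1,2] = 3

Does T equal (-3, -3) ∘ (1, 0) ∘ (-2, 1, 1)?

No

Reconstruct entry (0,1,0) from the claimed factors: Σₗ aₗ[0]bₗ[1]cₗ[0] = (-3)·(0)·(-2) = 0, but T[0,1,0] = -6. The claim is false.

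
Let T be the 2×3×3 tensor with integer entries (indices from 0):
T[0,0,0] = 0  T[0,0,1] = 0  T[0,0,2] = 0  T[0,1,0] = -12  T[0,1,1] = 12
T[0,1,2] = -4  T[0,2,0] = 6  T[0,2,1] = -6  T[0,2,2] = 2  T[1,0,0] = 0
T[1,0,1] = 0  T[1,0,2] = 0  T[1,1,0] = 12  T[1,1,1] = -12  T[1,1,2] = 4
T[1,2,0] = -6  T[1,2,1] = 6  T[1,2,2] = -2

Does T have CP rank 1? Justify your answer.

If T = a (x) b (x) c then every fibre of T is a multiple of the corresponding factor, so read the factors off the fibres through the nonzero entry T[0,1,0] = -12.
The mode-1 fibre T[:,1,0] = [-12, 12] gives a = [1, -1] (primitive direction); the mode-2 fibre T[0,:,0] = [0, -12, 6] gives b = [0, 2, -1]; then c[k] = T[0,1,k] / (a[0]·b[1]) = [-12, 12, -4] / 2 = [-6, 6, -2].
Expanding [1, -1] (x) [0, 2, -1] (x) [-6, 6, -2] reproduces all 18 entries of T, so T = [1, -1] (x) [0, 2, -1] (x) [-6, 6, -2] and rank(T) ≤ 1.
Equivalently every frontal slice T[:,:,k] is c[k] times the rank-1 matrix [1, -1] (x) [0, 2, -1]. So T has rank 1 (it is nonzero).

Yes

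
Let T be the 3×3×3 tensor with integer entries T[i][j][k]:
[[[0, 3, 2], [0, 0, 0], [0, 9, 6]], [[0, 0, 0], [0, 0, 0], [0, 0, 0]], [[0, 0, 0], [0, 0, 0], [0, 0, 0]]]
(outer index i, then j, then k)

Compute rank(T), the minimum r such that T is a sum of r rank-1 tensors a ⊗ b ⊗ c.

1

Lower bound: T ≠ 0 (e.g. T[0,0,1] = 3), so rank(T) ≥ 1.
Upper bound: if T = a ⊗ b ⊗ c then every fibre of T is a multiple of the corresponding factor, so read the factors off the fibres through the nonzero entry T[0,0,1] = 3.
The mode-1 fibre T[:,0,1] = [3, 0, 0] gives a = [1, 0, 0] (primitive direction); the mode-2 fibre T[0,:,1] = [3, 0, 9] gives b = [1, 0, 3]; then c[k] = T[0,0,k] / (a[0]·b[0]) = [0, 3, 2] / 1 = [0, 3, 2].
Expanding [1, 0, 0] ⊗ [1, 0, 3] ⊗ [0, 3, 2] reproduces all 27 entries of T, so T = [1, 0, 0] ⊗ [1, 0, 3] ⊗ [0, 3, 2] and rank(T) ≤ 1.
These bounds meet, so rank(T) = 1.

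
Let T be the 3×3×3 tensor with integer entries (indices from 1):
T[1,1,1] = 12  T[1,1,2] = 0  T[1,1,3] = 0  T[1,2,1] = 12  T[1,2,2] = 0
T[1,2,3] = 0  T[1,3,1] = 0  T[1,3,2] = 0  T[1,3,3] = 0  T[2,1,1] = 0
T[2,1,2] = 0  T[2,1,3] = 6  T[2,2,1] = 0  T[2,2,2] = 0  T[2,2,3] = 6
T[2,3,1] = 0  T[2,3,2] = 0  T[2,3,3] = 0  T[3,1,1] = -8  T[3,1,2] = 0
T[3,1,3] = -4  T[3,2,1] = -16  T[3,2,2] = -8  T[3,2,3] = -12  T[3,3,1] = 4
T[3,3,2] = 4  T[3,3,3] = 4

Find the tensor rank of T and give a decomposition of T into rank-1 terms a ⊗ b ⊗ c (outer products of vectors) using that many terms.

Lower bound: the mode-3 unfolding of T (rows indexed by k, columns by (i,j) = (1,1), (1,2), (1,3), (2,1), (2,2), (2,3), (3,1), (3,2), (3,3)) is [[12, 12, 0, 0, 0, 0, -8, -16, 4], [0, 0, 0, 0, 0, 0, 0, -8, 4], [0, 0, 0, 6, 6, 0, -4, -12, 4]].
There the 3×3 minor on rows k ∈ {1, 2, 3}, columns (i,j) ∈ {(1,1), (2,1), (3,2)} is det [[12, 0, -16], [0, 0, -8], [0, 6, -12]] = 576 ≠ 0, so this unfolding has rank ≥ 3; CP rank is at least every unfolding rank, so rank(T) ≥ 3. (This is only a lower bound: in general the CP rank may exceed every unfolding rank, so we still need to exhibit 3 rank-1 terms summing to T.)
Upper bound: T is a sum of 3 rank-1 terms, T = (0, 0, 1) ⊗ (0, 2, -1) ⊗ (-4, -4, -4) + (1, -1, 0) ⊗ (1, 1, 0) ⊗ (4, 0, -4) + (2, 1, -2) ⊗ (1, 1, 0) ⊗ (4, 0, 2) (one valid choice — decompositions are not unique — normalised so each a, b is primitive with positive first nonzero entry; check it by expanding all entries), so rank(T) ≤ 3.
These bounds meet, so rank(T) = 3.

rank(T) = 3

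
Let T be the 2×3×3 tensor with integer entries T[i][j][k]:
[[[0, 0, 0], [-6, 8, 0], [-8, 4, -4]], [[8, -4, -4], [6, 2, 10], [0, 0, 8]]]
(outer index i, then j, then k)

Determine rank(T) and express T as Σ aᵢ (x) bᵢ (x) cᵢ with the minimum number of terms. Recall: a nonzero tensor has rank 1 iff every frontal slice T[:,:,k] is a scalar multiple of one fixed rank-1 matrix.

rank(T) = 3

Lower bound: the mode-3 unfolding of T (rows indexed by k, columns by (i,j) = (0,0), (0,1), (0,2), (1,0), (1,1), (1,2)) is [[0, -6, -8, 8, 6, 0], [0, 8, 4, -4, 2, 0], [0, 0, -4, -4, 10, 8]].
There the 3×3 minor on rows k ∈ {0, 1, 2}, columns (i,j) ∈ {(0,1), (0,2), (1,0)} is det [[-6, -8, 8], [8, 4, -4], [0, -4, -4]] = -320 ≠ 0, so this unfolding has rank ≥ 3; CP rank is at least every unfolding rank, so rank(T) ≥ 3. (Unfolding ranks only ever bound the CP rank from below — rank(T) can be strictly larger than all of them — so the matching upper bound has to come from an explicit 3-term decomposition.)
Upper bound: T is a sum of 3 rank-1 terms, T = [0, 1] (x) [2, -1, -2] (x) [4, -2, -2] + [1, -1] (x) [0, 1, 1] (x) [-8, 4, -4] + [1, 1] (x) [0, 1, 0] (x) [2, 4, 4] (one valid choice — decompositions are not unique — normalised so each a, b is primitive with positive first nonzero entry; check it by expanding all entries), so rank(T) ≤ 3.
These bounds meet, so rank(T) = 3.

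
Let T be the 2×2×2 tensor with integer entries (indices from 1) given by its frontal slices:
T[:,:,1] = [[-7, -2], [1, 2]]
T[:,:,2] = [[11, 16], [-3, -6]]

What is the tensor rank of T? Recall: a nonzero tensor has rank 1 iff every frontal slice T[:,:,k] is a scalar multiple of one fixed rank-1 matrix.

Lower bound: the mode-1 unfolding of T (rows indexed by i, columns by (j,k) = (1,1), (1,2), (2,1), (2,2)) is [[-7, 11, -2, 16], [1, -3, 2, -6]].
There the 2×2 minor on rows i ∈ {1, 2}, columns (j,k) ∈ {(1,1), (1,2)} is det [[-7, 11], [1, -3]] = 10 ≠ 0, so this unfolding has rank ≥ 2; CP rank is at least every unfolding rank, so rank(T) ≥ 2. (Unfolding ranks only ever bound the CP rank from below — rank(T) can be strictly larger than all of them — so the matching upper bound has to come from an explicit 2-term decomposition.)
Upper bound — finding two terms. Write S_k = T[:,:,k] for the frontal slices: S₁ = [[-7, -2], [1, 2]], S₂ = [[11, 16], [-3, -6]].
If T = a₁ ⊗ b₁ ⊗ c₁ + a₂ ⊗ b₂ ⊗ c₂ then each S_k = c₁[k]·a₁b₁ᵀ + c₂[k]·a₂b₂ᵀ. S₁ and S₂ are linearly independent, so a₁b₁ᵀ and a₂b₂ᵀ must span the same plane of matrices: they are the rank-1 matrices of the form x·S₁ + y·S₂.
det(x·S₁ + y·S₂) is −12·x² + 42·xy − 18·y² = (-6)·(x − 3·y)(2·x − y), vanishing at (x:y) = (3:1) and (1:2).
M₁ = 3·S₁ + S₂ = [[-10, 10], [0, 0]] = (-10)·[1, 0][1, -1]ᵀ and M₂ = S₁ + 2·S₂ = [[15, 30], [-5, -10]] = 5·[3, -1][1, 2]ᵀ, so take a₁ = [1, 0], b₁ = [1, -1], a₂ = [3, -1], b₂ = [1, 2].
Each slice is an integer combination of E₁ = a₁b₁ᵀ and E₂ = a₂b₂ᵀ: S₁ = −4·E₁ − E₂, S₂ = 2·E₁ + 3·E₂; reading off coefficients, c₁ = [-4, 2] and c₂ = [-1, 3].
Hence T = [1, 0] ⊗ [1, -1] ⊗ [-4, 2] + [3, -1] ⊗ [1, 2] ⊗ [-1, 3], so rank(T) ≤ 2.
These bounds meet, so rank(T) = 2.

2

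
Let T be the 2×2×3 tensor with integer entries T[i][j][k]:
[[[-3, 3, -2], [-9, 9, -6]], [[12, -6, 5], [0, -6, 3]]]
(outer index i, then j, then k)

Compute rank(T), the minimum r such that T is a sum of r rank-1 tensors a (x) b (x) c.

Lower bound: in the mode-3 unfolding of T (rows indexed by k, columns by (i,j)) the 2×2 minor on rows k ∈ {0, 1}, columns (i,j) ∈ {(0,0), (1,0)} is det [[-3, 12], [3, -6]] = -18 ≠ 0, so that unfolding has rank ≥ 2 and hence rank(T) ≥ 2 (CP rank is at least every unfolding rank, though it can be larger).
Upper bound: with S_k = T[:,:,k], the two rank-1 terms a₁b₁ᵀ, a₂b₂ᵀ are the rank-1 members of the pencil x·S₀ + y·S₁.
det(x·S₀ + y·S₁) is 108·x² − 144·xy + 36·y² = 36·(3·x − y)(x − y), vanishing at (x:y) = (1:3) and (1:1).
M₁ = S₀ + 3·S₁ = [[6, 18], [-6, -18]] = 6·[1, -1][1, 3]ᵀ and M₂ = S₀ + S₁ = [[0, 0], [6, -6]] = 6·[0, 1][1, -1]ᵀ, so take a₁ = [1, -1], b₁ = [1, 3], a₂ = [0, 1], b₂ = [1, -1].
Each slice is an integer combination of E₁ = a₁b₁ᵀ and E₂ = a₂b₂ᵀ: S₀ = −3·E₁ + 9·E₂, S₁ = 3·E₁ − 3·E₂, S₂ = −2·E₁ + 3·E₂; reading off coefficients, c₁ = [-3, 3, -2] and c₂ = [9, -3, 3].
Hence T = [1, -1] (x) [1, 3] (x) [-3, 3, -2] + [0, 1] (x) [1, -1] (x) [9, -3, 3], so rank(T) ≤ 2.
These bounds meet, so rank(T) = 2.

2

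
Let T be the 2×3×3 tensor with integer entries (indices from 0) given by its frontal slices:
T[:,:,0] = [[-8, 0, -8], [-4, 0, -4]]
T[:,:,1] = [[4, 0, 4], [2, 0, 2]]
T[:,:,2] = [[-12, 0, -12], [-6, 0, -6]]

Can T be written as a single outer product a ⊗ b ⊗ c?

Yes

If T = a ⊗ b ⊗ c then every fibre of T is a multiple of the corresponding factor, so read the factors off the fibres through the nonzero entry T[0,0,0] = -8.
The mode-1 fibre T[:,0,0] = [-8, -4] gives a = [2, 1] (primitive direction); the mode-2 fibre T[0,:,0] = [-8, 0, -8] gives b = [1, 0, 1]; then c[k] = T[0,0,k] / (a[0]·b[0]) = [-8, 4, -12] / 2 = [-4, 2, -6].
Expanding [2, 1] ⊗ [1, 0, 1] ⊗ [-4, 2, -6] reproduces all 18 entries of T, so T = [2, 1] ⊗ [1, 0, 1] ⊗ [-4, 2, -6] and rank(T) ≤ 1.
Equivalently every frontal slice T[:,:,k] is c[k] times the rank-1 matrix [2, 1] ⊗ [1, 0, 1]. So T has rank 1 (it is nonzero).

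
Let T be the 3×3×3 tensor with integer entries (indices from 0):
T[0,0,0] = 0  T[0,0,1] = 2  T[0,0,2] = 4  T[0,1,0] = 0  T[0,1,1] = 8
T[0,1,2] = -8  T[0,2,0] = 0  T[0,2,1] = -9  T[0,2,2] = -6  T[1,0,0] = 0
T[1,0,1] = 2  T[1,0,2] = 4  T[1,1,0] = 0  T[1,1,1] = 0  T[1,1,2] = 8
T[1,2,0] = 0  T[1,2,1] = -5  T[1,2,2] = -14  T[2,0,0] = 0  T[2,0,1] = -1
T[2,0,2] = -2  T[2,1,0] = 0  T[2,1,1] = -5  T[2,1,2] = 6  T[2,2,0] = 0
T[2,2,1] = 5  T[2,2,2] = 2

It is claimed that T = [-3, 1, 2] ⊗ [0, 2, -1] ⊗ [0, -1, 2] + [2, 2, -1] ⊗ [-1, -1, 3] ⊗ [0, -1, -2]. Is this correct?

Reconstruct entrywise from the claimed factors. For example, T[0,0,0] = 0 and Σₗ aₗ[0]bₗ[0]cₗ[0] = (-3)·(0)·(0) + (2)·(-1)·(0) = 0; checking all 27 entries, every one matches. The claim holds.

Yes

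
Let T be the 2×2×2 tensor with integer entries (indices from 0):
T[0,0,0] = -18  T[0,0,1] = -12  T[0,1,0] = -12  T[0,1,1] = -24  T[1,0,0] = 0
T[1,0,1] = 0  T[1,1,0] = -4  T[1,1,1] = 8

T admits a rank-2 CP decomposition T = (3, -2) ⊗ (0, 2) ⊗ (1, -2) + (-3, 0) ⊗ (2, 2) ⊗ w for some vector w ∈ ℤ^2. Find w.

w = (3, 2)

Subtract the known terms from T to get the rank-1 residual R = (-3, 0) ⊗ (2, 2) ⊗ w, so R[i,j,k] = a[i]·b[j]·w[k]. Pick indices with nonzero a[0]·b[0] = (-3)·(2) = -6. Only the fibre through (0,0,·) is needed: R[0,0,:] = T[0,0,:] − Σₗ aₗ[0]bₗ[0]cₗ = [-18, -12] − (3)·(0)·(1, -2) = [-18, -12]. Then w[k] = R[0,0,k] / -6 for each k, giving w = [-18, -12] / -6 = (3, 2).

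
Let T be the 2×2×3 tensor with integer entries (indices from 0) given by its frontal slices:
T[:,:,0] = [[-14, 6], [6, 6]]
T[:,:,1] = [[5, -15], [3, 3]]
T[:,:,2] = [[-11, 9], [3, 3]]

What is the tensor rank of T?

2

Lower bound: the mode-2 unfolding of T (rows indexed by j, columns by (i,k) = (0,0), (0,1), (0,2), (1,0), (1,1), (1,2)) is [[-14, 5, -11, 6, 3, 3], [6, -15, 9, 6, 3, 3]].
There the 2×2 minor on rows j ∈ {0, 1}, columns (i,k) ∈ {(0,0), (0,1)} is det [[-14, 5], [6, -15]] = 180 ≠ 0, so this unfolding has rank ≥ 2; CP rank is at least every unfolding rank, so rank(T) ≥ 2. (Unfolding ranks only ever bound the CP rank from below — rank(T) can be strictly larger than all of them — so the matching upper bound has to come from an explicit 2-term decomposition.)
Upper bound — finding two terms. Write S_k = T[:,:,k] for the frontal slices: S₀ = [[-14, 6], [6, 6]], S₁ = [[5, -15], [3, 3]], S₂ = [[-11, 9], [3, 3]].
If T = a₁ ∘ b₁ ∘ c₁ + a₂ ∘ b₂ ∘ c₂ then each S_k = c₁[k]·a₁b₁ᵀ + c₂[k]·a₂b₂ᵀ. S₀ and S₁ are linearly independent, so a₁b₁ᵀ and a₂b₂ᵀ must span the same plane of matrices: they are the rank-1 matrices of the form x·S₀ + y·S₁.
det(x·S₀ + y·S₁) is −120·x² + 60·xy + 60·y² = (-60)·(x − y)(2·x + y), vanishing at (x:y) = (1:1) and (1:-2).
M₁ = S₀ + S₁ = [[-9, -9], [9, 9]] = (-9)·[1, -1][1, 1]ᵀ and M₂ = S₀ − 2·S₁ = [[-24, 36], [0, 0]] = (-12)·[1, 0][2, -3]ᵀ, so take a₁ = [1, -1], b₁ = [1, 1], a₂ = [1, 0], b₂ = [2, -3].
Each slice is an integer combination of E₁ = a₁b₁ᵀ and E₂ = a₂b₂ᵀ: S₀ = −6·E₁ − 4·E₂, S₁ = −3·E₁ + 4·E₂, S₂ = −3·E₁ − 4·E₂; reading off coefficients, c₁ = [-6, -3, -3] and c₂ = [-4, 4, -4].
Hence T = [1, -1] ∘ [1, 1] ∘ [-6, -3, -3] + [1, 0] ∘ [2, -3] ∘ [-4, 4, -4], so rank(T) ≤ 2.
These bounds meet, so rank(T) = 2.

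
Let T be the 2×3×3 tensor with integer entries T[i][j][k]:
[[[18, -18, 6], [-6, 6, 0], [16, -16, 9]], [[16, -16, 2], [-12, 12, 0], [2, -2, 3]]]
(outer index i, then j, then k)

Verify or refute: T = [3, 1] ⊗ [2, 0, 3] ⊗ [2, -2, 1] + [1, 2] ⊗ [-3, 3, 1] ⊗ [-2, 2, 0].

Reconstruct entrywise from the claimed factors. For example, T[0,1,0] = -6 and Σₗ aₗ[0]bₗ[1]cₗ[0] = (3)·(0)·(2) + (1)·(3)·(-2) = -6; checking all 18 entries, every one matches. The claim holds.

Yes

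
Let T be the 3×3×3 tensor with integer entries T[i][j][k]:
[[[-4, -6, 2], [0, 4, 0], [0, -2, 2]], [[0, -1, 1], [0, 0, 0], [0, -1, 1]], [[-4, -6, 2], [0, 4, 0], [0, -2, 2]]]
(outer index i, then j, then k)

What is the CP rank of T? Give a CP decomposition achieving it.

rank(T) = 3

Lower bound: the mode-2 unfolding of T (rows indexed by j, columns by (i,k) = (0,0), (0,1), (0,2), (1,0), (1,1), (1,2), (2,0), (2,1), (2,2)) is [[-4, -6, 2, 0, -1, 1, -4, -6, 2], [0, 4, 0, 0, 0, 0, 0, 4, 0], [0, -2, 2, 0, -1, 1, 0, -2, 2]].
There the 3×3 minor on rows j ∈ {0, 1, 2}, columns (i,k) ∈ {(0,0), (0,1), (0,2)} is det [[-4, -6, 2], [0, 4, 0], [0, -2, 2]] = -32 ≠ 0, so this unfolding has rank ≥ 3; CP rank is at least every unfolding rank, so rank(T) ≥ 3. (Unfolding ranks only ever bound the CP rank from below — rank(T) can be strictly larger than all of them — so the matching upper bound has to come from an explicit 3-term decomposition.)
Upper bound: T is a sum of 3 rank-1 terms, T = [1, 0, 1] ⊗ [1, 0, 0] ⊗ [-4, 4, 0] + [1, 0, 1] ⊗ [2, -1, 0] ⊗ [0, -4, 0] + [2, 1, 2] ⊗ [1, 0, 1] ⊗ [0, -1, 1] (written with every a and b primitive with positive leading entry and the scale carried by c; CP decompositions are not unique, and this one is verified by expanding entrywise), so rank(T) ≤ 3.
These bounds meet, so rank(T) = 3.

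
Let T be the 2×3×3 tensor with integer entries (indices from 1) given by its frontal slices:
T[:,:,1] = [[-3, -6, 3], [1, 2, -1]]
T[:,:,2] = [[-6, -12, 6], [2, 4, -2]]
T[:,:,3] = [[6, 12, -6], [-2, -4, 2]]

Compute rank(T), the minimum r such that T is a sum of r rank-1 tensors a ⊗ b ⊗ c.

1

Lower bound: T ≠ 0 (e.g. T[1,1,1] = -3), so rank(T) ≥ 1.
Upper bound: the mode-1 fibre T[:,1,1] = [-3, 1] gives a = [3, -1] (primitive direction); the mode-2 fibre T[1,:,1] = [-3, -6, 3] gives b = [1, 2, -1]; then c[k] = T[1,1,k] / (a[1]·b[1]) = [-3, -6, 6] / 3 = [-1, -2, 2].
Expanding [3, -1] ⊗ [1, 2, -1] ⊗ [-1, -2, 2] reproduces all 18 entries of T, so T = [3, -1] ⊗ [1, 2, -1] ⊗ [-1, -2, 2] and rank(T) ≤ 1.
These bounds meet, so rank(T) = 1.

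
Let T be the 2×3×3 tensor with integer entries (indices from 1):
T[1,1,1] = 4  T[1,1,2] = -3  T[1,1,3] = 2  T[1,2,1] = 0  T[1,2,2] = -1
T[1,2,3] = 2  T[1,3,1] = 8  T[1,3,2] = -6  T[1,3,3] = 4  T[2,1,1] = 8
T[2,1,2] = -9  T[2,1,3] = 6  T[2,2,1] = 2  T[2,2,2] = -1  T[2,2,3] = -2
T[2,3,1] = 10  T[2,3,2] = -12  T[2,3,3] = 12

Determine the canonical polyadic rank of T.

Lower bound: the mode-2 unfolding of T (rows indexed by j, columns by (i,k) = (1,1), (1,2), (1,3), (2,1), (2,2), (2,3)) is [[4, -3, 2, 8, -9, 6], [0, -1, 2, 2, -1, -2], [8, -6, 4, 10, -12, 12]].
There the 3×3 minor on rows j ∈ {1, 2, 3}, columns (i,k) ∈ {(1,1), (1,2), (2,1)} is det [[4, -3, 8], [0, -1, 2], [8, -6, 10]] = 24 ≠ 0, so this unfolding has rank ≥ 3; CP rank is at least every unfolding rank, so rank(T) ≥ 3. (Flattening ranks never certify an upper bound on CP rank; for that we must actually write T with 3 rank-1 terms.)
Upper bound: T is a sum of 3 rank-1 terms, T = (0, 1) ∘ (2, 1, 1) ∘ (2, -2, 0) + (1, -1) ∘ (1, -1, 2) ∘ (0, 1, -2) + (1, 1) ∘ (1, 0, 2) ∘ (4, -4, 4) (written with every a and b primitive with positive leading entry and the scale carried by c; CP decompositions are not unique, and this one is verified by expanding entrywise), so rank(T) ≤ 3.
These bounds meet, so rank(T) = 3.

3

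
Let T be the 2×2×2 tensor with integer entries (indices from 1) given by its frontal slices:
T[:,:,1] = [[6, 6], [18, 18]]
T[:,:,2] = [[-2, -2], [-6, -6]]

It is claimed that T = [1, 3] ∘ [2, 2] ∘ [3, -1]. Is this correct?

Reconstruct entrywise from the claimed factors. For example, T[1,1,2] = -2 and Σₗ aₗ[1]bₗ[1]cₗ[2] = (1)·(2)·(-1) = -2; checking all 8 entries, every one matches. The claim holds.

Yes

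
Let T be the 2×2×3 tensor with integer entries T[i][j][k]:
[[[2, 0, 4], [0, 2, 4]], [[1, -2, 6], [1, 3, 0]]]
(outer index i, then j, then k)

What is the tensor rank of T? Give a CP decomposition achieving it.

rank(T) = 3

Lower bound: the mode-3 unfolding of T (rows indexed by k, columns by (i,j) = (0,0), (0,1), (1,0), (1,1)) is [[2, 0, 1, 1], [0, 2, -2, 3], [4, 4, 6, 0]].
There the 3×3 minor on rows k ∈ {0, 1, 2}, columns (i,j) ∈ {(0,0), (0,1), (1,0)} is det [[2, 0, 1], [0, 2, -2], [4, 4, 6]] = 32 ≠ 0, so this unfolding has rank ≥ 3; CP rank is at least every unfolding rank, so rank(T) ≥ 3. (Unfolding ranks only ever bound the CP rank from below — rank(T) can be strictly larger than all of them — so the matching upper bound has to come from an explicit 3-term decomposition.)
Upper bound: T is a sum of 3 rank-1 terms, T = [0, 1] ⊗ [1, -1] ⊗ [-1, -2, 2] + [1, 1] ⊗ [1, 0] ⊗ [2, 0, 4] + [2, 1] ⊗ [0, 1] ⊗ [0, 1, 2] (written with every a and b primitive with positive leading entry and the scale carried by c; CP decompositions are not unique, and this one is verified by expanding entrywise), so rank(T) ≤ 3.
These bounds meet, so rank(T) = 3.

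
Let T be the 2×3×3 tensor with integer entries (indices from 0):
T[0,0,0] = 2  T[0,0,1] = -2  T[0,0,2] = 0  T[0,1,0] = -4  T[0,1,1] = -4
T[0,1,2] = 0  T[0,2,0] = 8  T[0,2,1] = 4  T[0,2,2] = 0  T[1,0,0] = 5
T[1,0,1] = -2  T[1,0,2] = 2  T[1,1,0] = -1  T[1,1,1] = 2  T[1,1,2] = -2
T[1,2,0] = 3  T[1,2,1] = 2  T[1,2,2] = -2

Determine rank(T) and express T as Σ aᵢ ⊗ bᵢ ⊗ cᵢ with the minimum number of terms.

Lower bound: in the mode-2 unfolding of T (rows indexed by j, columns by (i,k)) the 3×3 minor on rows j ∈ {0, 1, 2}, columns (i,k) ∈ {(0,0), (0,1), (1,0)} is det [[2, -2, 5], [-4, -4, -1], [8, 4, 3]] = 56 ≠ 0, so that unfolding has rank ≥ 3 and hence rank(T) ≥ 3 (CP rank is at least every unfolding rank, though it can be larger).
Upper bound: T is a sum of 3 rank-1 terms, T = (0, 1) ⊗ (1, -1, -1) ⊗ (1, -2, 2) + (1, 0) ⊗ (1, 2, -2) ⊗ (-2, -2, 0) + (1, 1) ⊗ (1, 0, 1) ⊗ (4, 0, 0) (written with every a and b primitive with positive leading entry and the scale carried by c; CP decompositions are not unique, and this one is verified by expanding entrywise), so rank(T) ≤ 3.
These bounds meet, so rank(T) = 3.

rank(T) = 3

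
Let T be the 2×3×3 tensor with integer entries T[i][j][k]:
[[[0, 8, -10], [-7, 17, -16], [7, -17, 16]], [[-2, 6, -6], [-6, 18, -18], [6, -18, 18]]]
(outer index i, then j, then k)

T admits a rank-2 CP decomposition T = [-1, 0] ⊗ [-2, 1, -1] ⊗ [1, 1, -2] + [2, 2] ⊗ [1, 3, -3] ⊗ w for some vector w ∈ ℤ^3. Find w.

w = [-1, 3, -3]

Subtract the known terms from T to get the rank-1 residual R = [2, 2] ⊗ [1, 3, -3] ⊗ w, so R[i,j,k] = a[i]·b[j]·w[k]. Pick indices with nonzero a[0]·b[0] = (2)·(1) = 2. Only the fibre through (0,0,·) is needed: R[0,0,:] = T[0,0,:] − Σₗ aₗ[0]bₗ[0]cₗ = [0, 8, -10] − (-1)·(-2)·[1, 1, -2] = [-2, 6, -6]. Then w[k] = R[0,0,k] / 2 for each k, giving w = [-2, 6, -6] / 2 = [-1, 3, -3].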